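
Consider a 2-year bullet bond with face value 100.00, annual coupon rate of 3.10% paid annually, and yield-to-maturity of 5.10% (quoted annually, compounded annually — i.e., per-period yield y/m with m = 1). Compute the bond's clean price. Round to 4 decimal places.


Coupon per period c = face * coupon_rate / m = 3.100000
Periods per year m = 1; per-period yield y/m = 0.051000
Number of cashflows N = 2
Cashflows (t years, CF_t, discount factor 1/(1+y/m)^(m*t), PV):
  t = 1.0000: CF_t = 3.100000, DF = 0.951475, PV = 2.949572
  t = 2.0000: CF_t = 103.100000, DF = 0.905304, PV = 93.336870
Price P = sum_t PV_t = 96.286442

Answer: Price = 96.2864


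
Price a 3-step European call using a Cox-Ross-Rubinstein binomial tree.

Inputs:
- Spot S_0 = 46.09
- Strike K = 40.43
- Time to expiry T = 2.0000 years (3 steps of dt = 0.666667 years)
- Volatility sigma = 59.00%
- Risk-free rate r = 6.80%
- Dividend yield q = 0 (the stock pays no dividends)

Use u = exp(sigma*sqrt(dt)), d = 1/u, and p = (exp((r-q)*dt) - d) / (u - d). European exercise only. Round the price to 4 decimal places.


Answer: Price = V(0,0) = 20.0111

Derivation:
dt = T/N = 0.666667
u = exp(sigma*sqrt(dt)) = 1.618877; d = 1/u = 0.617712
p = (exp((r-q)*dt) - d) / (u - d) = 0.428166
Discount per step: exp(-r*dt) = 0.955679
Stock lattice S(k, i) with i counting down-moves:
  k=0: S(0,0) = 46.0900
  k=1: S(1,0) = 74.6141; S(1,1) = 28.4703
  k=2: S(2,0) = 120.7910; S(2,1) = 46.0900; S(2,2) = 17.5865
  k=3: S(3,0) = 195.5459; S(3,1) = 74.6141; S(3,2) = 28.4703; S(3,3) = 10.8634
Terminal payoffs V(N, i) = max(S_T - K, 0):
  V(3,0) = 155.115865; V(3,1) = 34.184062; V(3,2) = 0.000000; V(3,3) = 0.000000
Backward induction: V(k, i) = exp(-r*dt) * [p * V(k+1, i) + (1-p) * V(k+1, i+1)].
  V(2,0) = exp(-r*dt) * [p*155.115865 + (1-p)*34.184062] = 82.152927
  V(2,1) = exp(-r*dt) * [p*34.184062 + (1-p)*0.000000] = 13.987736
  V(2,2) = exp(-r*dt) * [p*0.000000 + (1-p)*0.000000] = 0.000000
  V(1,0) = exp(-r*dt) * [p*82.152927 + (1-p)*13.987736] = 41.260217
  V(1,1) = exp(-r*dt) * [p*13.987736 + (1-p)*0.000000] = 5.723625
  V(0,0) = exp(-r*dt) * [p*41.260217 + (1-p)*5.723625] = 20.011123


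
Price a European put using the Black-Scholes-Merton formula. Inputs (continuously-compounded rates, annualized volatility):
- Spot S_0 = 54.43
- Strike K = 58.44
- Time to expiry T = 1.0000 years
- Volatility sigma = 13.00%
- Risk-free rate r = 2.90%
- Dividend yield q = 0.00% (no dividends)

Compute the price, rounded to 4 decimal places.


Answer: Price = 4.2008

Derivation:
d1 = (ln(S/K) + (r - q + 0.5*sigma^2) * T) / (sigma * sqrt(T)) = -0.25873165
d2 = d1 - sigma * sqrt(T) = -0.38873165
exp(-rT) = 0.97141646; exp(-qT) = 1.00000000
P = K * exp(-rT) * N(-d2) - S_0 * exp(-qT) * N(-d1)
N(-d1) = 0.60207885; N(-d2) = 0.65126267
P = 58.4400 * 0.97141646 * 0.65126267 - 54.4300 * 1.00000000 * 0.60207885 = 4.2008


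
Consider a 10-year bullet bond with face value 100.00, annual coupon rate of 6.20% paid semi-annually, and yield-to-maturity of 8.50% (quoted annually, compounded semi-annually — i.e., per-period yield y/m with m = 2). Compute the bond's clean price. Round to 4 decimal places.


Answer: Price = 84.7115

Derivation:
Coupon per period c = face * coupon_rate / m = 3.100000
Periods per year m = 2; per-period yield y/m = 0.042500
Number of cashflows N = 20
Cashflows (t years, CF_t, discount factor 1/(1+y/m)^(m*t), PV):
  t = 0.5000: CF_t = 3.100000, DF = 0.959233, PV = 2.973621
  t = 1.0000: CF_t = 3.100000, DF = 0.920127, PV = 2.852394
  t = 1.5000: CF_t = 3.100000, DF = 0.882616, PV = 2.736110
  t = 2.0000: CF_t = 3.100000, DF = 0.846634, PV = 2.624566
  t = 2.5000: CF_t = 3.100000, DF = 0.812119, PV = 2.517569
  t = 3.0000: CF_t = 3.100000, DF = 0.779011, PV = 2.414934
  t = 3.5000: CF_t = 3.100000, DF = 0.747253, PV = 2.316484
  t = 4.0000: CF_t = 3.100000, DF = 0.716789, PV = 2.222047
  t = 4.5000: CF_t = 3.100000, DF = 0.687568, PV = 2.131460
  t = 5.0000: CF_t = 3.100000, DF = 0.659537, PV = 2.044566
  t = 5.5000: CF_t = 3.100000, DF = 0.632650, PV = 1.961214
  t = 6.0000: CF_t = 3.100000, DF = 0.606858, PV = 1.881260
  t = 6.5000: CF_t = 3.100000, DF = 0.582118, PV = 1.804566
  t = 7.0000: CF_t = 3.100000, DF = 0.558387, PV = 1.730999
  t = 7.5000: CF_t = 3.100000, DF = 0.535623, PV = 1.660431
  t = 8.0000: CF_t = 3.100000, DF = 0.513787, PV = 1.592739
  t = 8.5000: CF_t = 3.100000, DF = 0.492841, PV = 1.527807
  t = 9.0000: CF_t = 3.100000, DF = 0.472749, PV = 1.465523
  t = 9.5000: CF_t = 3.100000, DF = 0.453477, PV = 1.405777
  t = 10.0000: CF_t = 103.100000, DF = 0.434989, PV = 44.847413
Price P = sum_t PV_t = 84.711479


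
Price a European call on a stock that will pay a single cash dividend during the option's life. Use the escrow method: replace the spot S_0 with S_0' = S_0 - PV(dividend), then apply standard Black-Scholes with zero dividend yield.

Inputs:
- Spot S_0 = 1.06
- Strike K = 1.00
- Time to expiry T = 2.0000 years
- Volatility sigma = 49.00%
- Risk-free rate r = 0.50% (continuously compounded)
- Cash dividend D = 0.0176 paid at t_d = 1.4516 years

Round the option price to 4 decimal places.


Answer: Price = 0.3024

Derivation:
PV(D) = D * exp(-r * t_d) = 0.0176 * 0.99276828 = 0.01747272
S_0' = S_0 - PV(D) = 1.0600 - 0.01747272 = 1.04252728
d1 = (ln(S_0'/K) + (r + sigma^2/2)*T) / (sigma*sqrt(T)) = 0.42101403
d2 = d1 - sigma*sqrt(T) = -0.27195061
exp(-rT) = 0.99004983
N(d1) = 0.66312758; N(d2) = 0.39283000
C = S_0' * N(d1) - K * exp(-rT) * N(d2) = 1.04252728 * 0.66312758 - 1.0000 * 0.99004983 * 0.39283000 = 0.3024


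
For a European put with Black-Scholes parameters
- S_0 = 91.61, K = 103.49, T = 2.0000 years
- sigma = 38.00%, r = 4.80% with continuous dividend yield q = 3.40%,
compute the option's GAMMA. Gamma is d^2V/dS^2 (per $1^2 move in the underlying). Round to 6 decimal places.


Answer: Gamma = 0.007537

Derivation:
d1 = 0.0939064719; d2 = -0.4434946818
phi(d1) = 0.3971871313; exp(-qT) = 0.9342604736; exp(-rT) = 0.9084640161
Gamma = exp(-qT) * phi(d1) / (S * sigma * sqrt(T)) = 0.9342604736 * 0.3971871313 / (91.6100 * 0.3800 * 1.4142135624) = 0.007537


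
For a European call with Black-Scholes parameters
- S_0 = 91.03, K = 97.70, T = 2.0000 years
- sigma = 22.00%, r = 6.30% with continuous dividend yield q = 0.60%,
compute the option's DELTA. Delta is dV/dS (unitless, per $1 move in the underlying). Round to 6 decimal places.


Answer: Delta = 0.608540

Derivation:
d1 = 0.2946949904; d2 = -0.0164319934
phi(d1) = 0.3819899033; exp(-qT) = 0.9880717129; exp(-rT) = 0.8816148468
N(d1) = 0.6158865548
Delta = exp(-qT) * N(d1) = 0.9880717129 * 0.6158865548 = 0.608540


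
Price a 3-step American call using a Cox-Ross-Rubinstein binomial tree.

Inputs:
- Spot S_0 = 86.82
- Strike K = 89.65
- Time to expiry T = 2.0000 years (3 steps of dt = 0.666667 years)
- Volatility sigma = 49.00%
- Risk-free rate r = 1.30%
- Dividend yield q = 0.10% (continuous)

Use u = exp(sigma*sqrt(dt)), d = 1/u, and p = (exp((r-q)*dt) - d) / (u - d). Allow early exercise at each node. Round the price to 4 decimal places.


dt = T/N = 0.666667
u = exp(sigma*sqrt(dt)) = 1.491949; d = 1/u = 0.670264
p = (exp((r-q)*dt) - d) / (u - d) = 0.411067
Discount per step: exp(-r*dt) = 0.991371
Stock lattice S(k, i) with i counting down-moves:
  k=0: S(0,0) = 86.8200
  k=1: S(1,0) = 129.5310; S(1,1) = 58.1923
  k=2: S(2,0) = 193.2537; S(2,1) = 86.8200; S(2,2) = 39.0042
  k=3: S(3,0) = 288.3246; S(3,1) = 129.5310; S(3,2) = 58.1923; S(3,3) = 26.1431
Terminal payoffs V(N, i) = max(S_T - K, 0):
  V(3,0) = 198.674616; V(3,1) = 39.881013; V(3,2) = 0.000000; V(3,3) = 0.000000
Backward induction: V(k, i) = exp(-r*dt) * [p * V(k+1, i) + (1-p) * V(k+1, i+1)]; then take max(V_cont, immediate exercise) for American.
  V(2,0) = exp(-r*dt) * [p*198.674616 + (1-p)*39.881013] = 104.248483; exercise = 103.603666; V(2,0) = max -> 104.248483
  V(2,1) = exp(-r*dt) * [p*39.881013 + (1-p)*0.000000] = 16.252321; exercise = 0.000000; V(2,1) = max -> 16.252321
  V(2,2) = exp(-r*dt) * [p*0.000000 + (1-p)*0.000000] = 0.000000; exercise = 0.000000; V(2,2) = max -> 0.000000
  V(1,0) = exp(-r*dt) * [p*104.248483 + (1-p)*16.252321] = 51.972296; exercise = 39.881013; V(1,0) = max -> 51.972296
  V(1,1) = exp(-r*dt) * [p*16.252321 + (1-p)*0.000000] = 6.623150; exercise = 0.000000; V(1,1) = max -> 6.623150
  V(0,0) = exp(-r*dt) * [p*51.972296 + (1-p)*6.623150] = 25.046694; exercise = 0.000000; V(0,0) = max -> 25.046694

Answer: Price = V(0,0) = 25.0467


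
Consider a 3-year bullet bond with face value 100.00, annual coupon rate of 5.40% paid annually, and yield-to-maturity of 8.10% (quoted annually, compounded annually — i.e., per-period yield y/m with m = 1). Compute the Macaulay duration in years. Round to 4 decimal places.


Answer: Macaulay duration = 2.8430 years

Derivation:
Coupon per period c = face * coupon_rate / m = 5.400000
Periods per year m = 1; per-period yield y/m = 0.081000
Number of cashflows N = 3
Cashflows (t years, CF_t, discount factor 1/(1+y/m)^(m*t), PV):
  t = 1.0000: CF_t = 5.400000, DF = 0.925069, PV = 4.995375
  t = 2.0000: CF_t = 5.400000, DF = 0.855753, PV = 4.621068
  t = 3.0000: CF_t = 105.400000, DF = 0.791631, PV = 83.437932
Price P = sum_t PV_t = 93.054374
Macaulay numerator sum_t t * PV_t:
  t * PV_t at t = 1.0000: 4.995375
  t * PV_t at t = 2.0000: 9.242136
  t * PV_t at t = 3.0000: 250.313795
Macaulay duration D = (sum_t t * PV_t) / P = 264.551305 / 93.054374 = 2.842975


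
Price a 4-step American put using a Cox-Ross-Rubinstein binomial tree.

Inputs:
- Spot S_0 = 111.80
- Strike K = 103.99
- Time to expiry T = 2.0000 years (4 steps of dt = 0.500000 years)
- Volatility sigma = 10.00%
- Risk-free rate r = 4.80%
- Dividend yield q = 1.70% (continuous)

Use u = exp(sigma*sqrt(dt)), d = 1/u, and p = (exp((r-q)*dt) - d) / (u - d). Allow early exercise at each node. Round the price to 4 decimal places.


Answer: Price = V(0,0) = 1.6094

Derivation:
dt = T/N = 0.500000
u = exp(sigma*sqrt(dt)) = 1.073271; d = 1/u = 0.931731
p = (exp((r-q)*dt) - d) / (u - d) = 0.592693
Discount per step: exp(-r*dt) = 0.976286
Stock lattice S(k, i) with i counting down-moves:
  k=0: S(0,0) = 111.8000
  k=1: S(1,0) = 119.9917; S(1,1) = 104.1676
  k=2: S(2,0) = 128.7835; S(2,1) = 111.8000; S(2,2) = 97.0562
  k=3: S(3,0) = 138.2196; S(3,1) = 119.9917; S(3,2) = 104.1676; S(3,3) = 90.4303
  k=4: S(4,0) = 148.3470; S(4,1) = 128.7835; S(4,2) = 111.8000; S(4,3) = 97.0562; S(4,4) = 84.2568
Terminal payoffs V(N, i) = max(K - S_T, 0):
  V(4,0) = 0.000000; V(4,1) = 0.000000; V(4,2) = 0.000000; V(4,3) = 6.933799; V(4,4) = 19.733236
Backward induction: V(k, i) = exp(-r*dt) * [p * V(k+1, i) + (1-p) * V(k+1, i+1)]; then take max(V_cont, immediate exercise) for American.
  V(3,0) = exp(-r*dt) * [p*0.000000 + (1-p)*0.000000] = 0.000000; exercise = 0.000000; V(3,0) = max -> 0.000000
  V(3,1) = exp(-r*dt) * [p*0.000000 + (1-p)*0.000000] = 0.000000; exercise = 0.000000; V(3,1) = max -> 0.000000
  V(3,2) = exp(-r*dt) * [p*0.000000 + (1-p)*6.933799] = 2.757211; exercise = 0.000000; V(3,2) = max -> 2.757211
  V(3,3) = exp(-r*dt) * [p*6.933799 + (1-p)*19.733236] = 11.859039; exercise = 13.559688; V(3,3) = max -> 13.559688
  V(2,0) = exp(-r*dt) * [p*0.000000 + (1-p)*0.000000] = 0.000000; exercise = 0.000000; V(2,0) = max -> 0.000000
  V(2,1) = exp(-r*dt) * [p*0.000000 + (1-p)*2.757211] = 1.096399; exercise = 0.000000; V(2,1) = max -> 1.096399
  V(2,2) = exp(-r*dt) * [p*2.757211 + (1-p)*13.559688] = 6.987408; exercise = 6.933799; V(2,2) = max -> 6.987408
  V(1,0) = exp(-r*dt) * [p*0.000000 + (1-p)*1.096399] = 0.435981; exercise = 0.000000; V(1,0) = max -> 0.435981
  V(1,1) = exp(-r*dt) * [p*1.096399 + (1-p)*6.987408] = 3.412946; exercise = 0.000000; V(1,1) = max -> 3.412946
  V(0,0) = exp(-r*dt) * [p*0.435981 + (1-p)*3.412946] = 1.609426; exercise = 0.000000; V(0,0) = max -> 1.609426


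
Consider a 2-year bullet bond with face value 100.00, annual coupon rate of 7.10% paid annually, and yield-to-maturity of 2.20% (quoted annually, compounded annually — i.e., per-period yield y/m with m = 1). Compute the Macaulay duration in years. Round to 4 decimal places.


Coupon per period c = face * coupon_rate / m = 7.100000
Periods per year m = 1; per-period yield y/m = 0.022000
Number of cashflows N = 2
Cashflows (t years, CF_t, discount factor 1/(1+y/m)^(m*t), PV):
  t = 1.0000: CF_t = 7.100000, DF = 0.978474, PV = 6.947162
  t = 2.0000: CF_t = 107.100000, DF = 0.957411, PV = 102.538670
Price P = sum_t PV_t = 109.485832
Macaulay numerator sum_t t * PV_t:
  t * PV_t at t = 1.0000: 6.947162
  t * PV_t at t = 2.0000: 205.077340
Macaulay duration D = (sum_t t * PV_t) / P = 212.024502 / 109.485832 = 1.936547

Answer: Macaulay duration = 1.9365 years


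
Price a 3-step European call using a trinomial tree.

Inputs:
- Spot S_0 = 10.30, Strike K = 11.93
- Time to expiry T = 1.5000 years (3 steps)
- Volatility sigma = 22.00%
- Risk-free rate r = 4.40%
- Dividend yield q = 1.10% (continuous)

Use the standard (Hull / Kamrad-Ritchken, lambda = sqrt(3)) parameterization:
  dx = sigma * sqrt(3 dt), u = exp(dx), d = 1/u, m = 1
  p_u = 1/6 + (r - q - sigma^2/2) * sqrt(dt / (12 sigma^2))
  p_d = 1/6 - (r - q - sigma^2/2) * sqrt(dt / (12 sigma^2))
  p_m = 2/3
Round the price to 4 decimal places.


dt = T/N = 0.500000; dx = sigma*sqrt(3*dt) = 0.269444
u = exp(dx) = 1.309236; d = 1/u = 0.763804
p_u = 0.174832, p_m = 0.666667, p_d = 0.158502
Discount per step: exp(-r*dt) = 0.978240
Stock lattice S(k, j) with j the centered position index:
  k=0: S(0,+0) = 10.3000
  k=1: S(1,-1) = 7.8672; S(1,+0) = 10.3000; S(1,+1) = 13.4851
  k=2: S(2,-2) = 6.0090; S(2,-1) = 7.8672; S(2,+0) = 10.3000; S(2,+1) = 13.4851; S(2,+2) = 17.6552
  k=3: S(3,-3) = 4.5897; S(3,-2) = 6.0090; S(3,-1) = 7.8672; S(3,+0) = 10.3000; S(3,+1) = 13.4851; S(3,+2) = 17.6552; S(3,+3) = 23.1149
Terminal payoffs V(N, j) = max(S_T - K, 0):
  V(3,-3) = 0.000000; V(3,-2) = 0.000000; V(3,-1) = 0.000000; V(3,+0) = 0.000000; V(3,+1) = 1.555132; V(3,+2) = 5.725223; V(3,+3) = 11.184856
Backward induction: V(k, j) = exp(-r*dt) * [p_u * V(k+1, j+1) + p_m * V(k+1, j) + p_d * V(k+1, j-1)]
  V(2,-2) = exp(-r*dt) * [p_u*0.000000 + p_m*0.000000 + p_d*0.000000] = 0.000000
  V(2,-1) = exp(-r*dt) * [p_u*0.000000 + p_m*0.000000 + p_d*0.000000] = 0.000000
  V(2,+0) = exp(-r*dt) * [p_u*1.555132 + p_m*0.000000 + p_d*0.000000] = 0.265970
  V(2,+1) = exp(-r*dt) * [p_u*5.725223 + p_m*1.555132 + p_d*0.000000] = 1.993365
  V(2,+2) = exp(-r*dt) * [p_u*11.184856 + p_m*5.725223 + p_d*1.555132] = 5.887806
  V(1,-1) = exp(-r*dt) * [p_u*0.265970 + p_m*0.000000 + p_d*0.000000] = 0.045488
  V(1,+0) = exp(-r*dt) * [p_u*1.993365 + p_m*0.265970 + p_d*0.000000] = 0.514375
  V(1,+1) = exp(-r*dt) * [p_u*5.887806 + p_m*1.993365 + p_d*0.265970] = 2.348208
  V(0,+0) = exp(-r*dt) * [p_u*2.348208 + p_m*0.514375 + p_d*0.045488] = 0.744116

Answer: Price = V(0,0) = 0.7441


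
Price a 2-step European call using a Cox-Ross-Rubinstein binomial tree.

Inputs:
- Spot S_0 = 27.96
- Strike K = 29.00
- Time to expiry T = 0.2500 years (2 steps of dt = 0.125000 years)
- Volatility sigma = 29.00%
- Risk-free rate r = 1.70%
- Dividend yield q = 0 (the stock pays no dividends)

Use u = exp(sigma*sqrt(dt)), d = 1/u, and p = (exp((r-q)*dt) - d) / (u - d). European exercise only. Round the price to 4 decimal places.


dt = T/N = 0.125000
u = exp(sigma*sqrt(dt)) = 1.107971; d = 1/u = 0.902551
p = (exp((r-q)*dt) - d) / (u - d) = 0.484745
Discount per step: exp(-r*dt) = 0.997877
Stock lattice S(k, i) with i counting down-moves:
  k=0: S(0,0) = 27.9600
  k=1: S(1,0) = 30.9789; S(1,1) = 25.2353
  k=2: S(2,0) = 34.3237; S(2,1) = 27.9600; S(2,2) = 22.7762
Terminal payoffs V(N, i) = max(S_T - K, 0):
  V(2,0) = 5.323693; V(2,1) = 0.000000; V(2,2) = 0.000000
Backward induction: V(k, i) = exp(-r*dt) * [p * V(k+1, i) + (1-p) * V(k+1, i+1)].
  V(1,0) = exp(-r*dt) * [p*5.323693 + (1-p)*0.000000] = 2.575158
  V(1,1) = exp(-r*dt) * [p*0.000000 + (1-p)*0.000000] = 0.000000
  V(0,0) = exp(-r*dt) * [p*2.575158 + (1-p)*0.000000] = 1.245646

Answer: Price = V(0,0) = 1.2456


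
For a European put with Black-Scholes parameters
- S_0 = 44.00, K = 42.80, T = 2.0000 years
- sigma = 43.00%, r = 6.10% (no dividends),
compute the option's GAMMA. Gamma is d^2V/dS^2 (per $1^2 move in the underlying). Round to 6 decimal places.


d1 = 0.5501480383; d2 = -0.0579637935
phi(d1) = 0.3429159295; exp(-qT) = 1.0000000000; exp(-rT) = 0.8851483685
Gamma = exp(-qT) * phi(d1) / (S * sigma * sqrt(T)) = 1.0000000000 * 0.3429159295 / (44.0000 * 0.4300 * 1.4142135624) = 0.012816

Answer: Gamma = 0.012816


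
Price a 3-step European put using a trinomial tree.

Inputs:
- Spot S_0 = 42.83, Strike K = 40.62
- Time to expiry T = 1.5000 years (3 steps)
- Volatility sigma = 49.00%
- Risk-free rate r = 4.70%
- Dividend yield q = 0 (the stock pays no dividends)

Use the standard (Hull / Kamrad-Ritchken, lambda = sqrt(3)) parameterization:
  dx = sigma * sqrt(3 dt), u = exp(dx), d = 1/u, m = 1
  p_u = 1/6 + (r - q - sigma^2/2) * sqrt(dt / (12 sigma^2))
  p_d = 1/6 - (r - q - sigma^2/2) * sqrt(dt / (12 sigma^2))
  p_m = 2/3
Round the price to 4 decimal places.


Answer: Price = V(0,0) = 6.6921

Derivation:
dt = T/N = 0.500000; dx = sigma*sqrt(3*dt) = 0.600125
u = exp(dx) = 1.822347; d = 1/u = 0.548743
p_u = 0.136236, p_m = 0.666667, p_d = 0.197098
Discount per step: exp(-r*dt) = 0.976774
Stock lattice S(k, j) with j the centered position index:
  k=0: S(0,+0) = 42.8300
  k=1: S(1,-1) = 23.5027; S(1,+0) = 42.8300; S(1,+1) = 78.0511
  k=2: S(2,-2) = 12.8969; S(2,-1) = 23.5027; S(2,+0) = 42.8300; S(2,+1) = 78.0511; S(2,+2) = 142.2362
  k=3: S(3,-3) = 7.0771; S(3,-2) = 12.8969; S(3,-1) = 23.5027; S(3,+0) = 42.8300; S(3,+1) = 78.0511; S(3,+2) = 142.2362; S(3,+3) = 259.2036
Terminal payoffs V(N, j) = max(K - S_T, 0):
  V(3,-3) = 33.542903; V(3,-2) = 27.723076; V(3,-1) = 17.117335; V(3,+0) = 0.000000; V(3,+1) = 0.000000; V(3,+2) = 0.000000; V(3,+3) = 0.000000
Backward induction: V(k, j) = exp(-r*dt) * [p_u * V(k+1, j+1) + p_m * V(k+1, j) + p_d * V(k+1, j-1)]
  V(2,-2) = exp(-r*dt) * [p_u*17.117335 + p_m*27.723076 + p_d*33.542903] = 26.788293
  V(2,-1) = exp(-r*dt) * [p_u*0.000000 + p_m*17.117335 + p_d*27.723076] = 16.483759
  V(2,+0) = exp(-r*dt) * [p_u*0.000000 + p_m*0.000000 + p_d*17.117335] = 3.295430
  V(2,+1) = exp(-r*dt) * [p_u*0.000000 + p_m*0.000000 + p_d*0.000000] = 0.000000
  V(2,+2) = exp(-r*dt) * [p_u*0.000000 + p_m*0.000000 + p_d*0.000000] = 0.000000
  V(1,-1) = exp(-r*dt) * [p_u*3.295430 + p_m*16.483759 + p_d*26.788293] = 16.329748
  V(1,+0) = exp(-r*dt) * [p_u*0.000000 + p_m*3.295430 + p_d*16.483759] = 5.319381
  V(1,+1) = exp(-r*dt) * [p_u*0.000000 + p_m*0.000000 + p_d*3.295430] = 0.634436
  V(0,+0) = exp(-r*dt) * [p_u*0.634436 + p_m*5.319381 + p_d*16.329748] = 6.692117


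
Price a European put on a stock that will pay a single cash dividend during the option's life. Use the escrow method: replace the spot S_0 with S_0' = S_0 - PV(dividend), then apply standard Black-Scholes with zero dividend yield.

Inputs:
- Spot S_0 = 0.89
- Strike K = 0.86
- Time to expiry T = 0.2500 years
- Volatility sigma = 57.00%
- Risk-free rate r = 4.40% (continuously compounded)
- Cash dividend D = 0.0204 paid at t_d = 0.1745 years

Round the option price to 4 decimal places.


Answer: Price = 0.0882

Derivation:
PV(D) = D * exp(-r * t_d) = 0.0204 * 0.99235140 = 0.02024397
S_0' = S_0 - PV(D) = 0.8900 - 0.02024397 = 0.86975603
d1 = (ln(S_0'/K) + (r + sigma^2/2)*T) / (sigma*sqrt(T)) = 0.22067670
d2 = d1 - sigma*sqrt(T) = -0.06432330
exp(-rT) = 0.98906028
N(-d1) = 0.41267209; N(-d2) = 0.52564360
P = K * exp(-rT) * N(-d2) - S_0' * N(-d1) = 0.8600 * 0.98906028 * 0.52564360 - 0.86975603 * 0.41267209 = 0.0882


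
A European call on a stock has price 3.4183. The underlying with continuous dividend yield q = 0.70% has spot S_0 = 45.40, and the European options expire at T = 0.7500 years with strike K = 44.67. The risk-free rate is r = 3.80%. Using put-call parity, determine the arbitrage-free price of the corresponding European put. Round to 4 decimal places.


Answer: Put price = 1.6709

Derivation:
Put-call parity: C - P = S_0 * exp(-qT) - K * exp(-rT).
S_0 * exp(-qT) = 45.4000 * 0.99476376 = 45.16227458
K * exp(-rT) = 44.6700 * 0.97190229 = 43.41487548
P = C - S*exp(-qT) + K*exp(-rT)
P = 3.4183 - 45.16227458 + 43.41487548 = 1.6709


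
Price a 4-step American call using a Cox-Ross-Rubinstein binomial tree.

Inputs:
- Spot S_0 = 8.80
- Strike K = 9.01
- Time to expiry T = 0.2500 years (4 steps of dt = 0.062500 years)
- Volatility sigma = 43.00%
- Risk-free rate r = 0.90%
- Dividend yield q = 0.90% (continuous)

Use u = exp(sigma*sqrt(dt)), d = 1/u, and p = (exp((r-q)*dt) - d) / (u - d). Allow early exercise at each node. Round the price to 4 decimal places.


dt = T/N = 0.062500
u = exp(sigma*sqrt(dt)) = 1.113491; d = 1/u = 0.898077
p = (exp((r-q)*dt) - d) / (u - d) = 0.473151
Discount per step: exp(-r*dt) = 0.999438
Stock lattice S(k, i) with i counting down-moves:
  k=0: S(0,0) = 8.8000
  k=1: S(1,0) = 9.7987; S(1,1) = 7.9031
  k=2: S(2,0) = 10.9108; S(2,1) = 8.8000; S(2,2) = 7.0976
  k=3: S(3,0) = 12.1491; S(3,1) = 9.7987; S(3,2) = 7.9031; S(3,3) = 6.3742
  k=4: S(4,0) = 13.5279; S(4,1) = 10.9108; S(4,2) = 8.8000; S(4,3) = 7.0976; S(4,4) = 5.7245
Terminal payoffs V(N, i) = max(S_T - K, 0):
  V(4,0) = 4.517866; V(4,1) = 1.900785; V(4,2) = 0.000000; V(4,3) = 0.000000; V(4,4) = 0.000000
Backward induction: V(k, i) = exp(-r*dt) * [p * V(k+1, i) + (1-p) * V(k+1, i+1)]; then take max(V_cont, immediate exercise) for American.
  V(3,0) = exp(-r*dt) * [p*4.517866 + (1-p)*1.900785] = 3.137294; exercise = 3.139059; V(3,0) = max -> 3.139059
  V(3,1) = exp(-r*dt) * [p*1.900785 + (1-p)*0.000000] = 0.898852; exercise = 0.788720; V(3,1) = max -> 0.898852
  V(3,2) = exp(-r*dt) * [p*0.000000 + (1-p)*0.000000] = 0.000000; exercise = 0.000000; V(3,2) = max -> 0.000000
  V(3,3) = exp(-r*dt) * [p*0.000000 + (1-p)*0.000000] = 0.000000; exercise = 0.000000; V(3,3) = max -> 0.000000
  V(2,0) = exp(-r*dt) * [p*3.139059 + (1-p)*0.898852] = 1.957706; exercise = 1.900785; V(2,0) = max -> 1.957706
  V(2,1) = exp(-r*dt) * [p*0.898852 + (1-p)*0.000000] = 0.425053; exercise = 0.000000; V(2,1) = max -> 0.425053
  V(2,2) = exp(-r*dt) * [p*0.000000 + (1-p)*0.000000] = 0.000000; exercise = 0.000000; V(2,2) = max -> 0.000000
  V(1,0) = exp(-r*dt) * [p*1.957706 + (1-p)*0.425053] = 1.149583; exercise = 0.788720; V(1,0) = max -> 1.149583
  V(1,1) = exp(-r*dt) * [p*0.425053 + (1-p)*0.000000] = 0.201001; exercise = 0.000000; V(1,1) = max -> 0.201001
  V(0,0) = exp(-r*dt) * [p*1.149583 + (1-p)*0.201001] = 0.649458; exercise = 0.000000; V(0,0) = max -> 0.649458

Answer: Price = V(0,0) = 0.6495


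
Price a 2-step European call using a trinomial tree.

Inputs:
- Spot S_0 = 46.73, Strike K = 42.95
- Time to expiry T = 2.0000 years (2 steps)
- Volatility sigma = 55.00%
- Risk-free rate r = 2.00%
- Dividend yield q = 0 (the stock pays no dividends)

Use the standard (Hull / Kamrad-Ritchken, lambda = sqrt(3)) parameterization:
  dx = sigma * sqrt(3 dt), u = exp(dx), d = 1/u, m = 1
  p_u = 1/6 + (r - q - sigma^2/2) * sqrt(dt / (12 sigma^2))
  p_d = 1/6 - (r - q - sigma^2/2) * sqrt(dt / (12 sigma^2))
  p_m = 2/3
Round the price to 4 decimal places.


Answer: Price = V(0,0) = 14.0670

Derivation:
dt = T/N = 1.000000; dx = sigma*sqrt(3*dt) = 0.952628
u = exp(dx) = 2.592514; d = 1/u = 0.385726
p_u = 0.097778, p_m = 0.666667, p_d = 0.235555
Discount per step: exp(-r*dt) = 0.980199
Stock lattice S(k, j) with j the centered position index:
  k=0: S(0,+0) = 46.7300
  k=1: S(1,-1) = 18.0250; S(1,+0) = 46.7300; S(1,+1) = 121.1482
  k=2: S(2,-2) = 6.9527; S(2,-1) = 18.0250; S(2,+0) = 46.7300; S(2,+1) = 121.1482; S(2,+2) = 314.0783
Terminal payoffs V(N, j) = max(S_T - K, 0):
  V(2,-2) = 0.000000; V(2,-1) = 0.000000; V(2,+0) = 3.780000; V(2,+1) = 78.198165; V(2,+2) = 271.128277
Backward induction: V(k, j) = exp(-r*dt) * [p_u * V(k+1, j+1) + p_m * V(k+1, j) + p_d * V(k+1, j-1)]
  V(1,-1) = exp(-r*dt) * [p_u*3.780000 + p_m*0.000000 + p_d*0.000000] = 0.362283
  V(1,+0) = exp(-r*dt) * [p_u*78.198165 + p_m*3.780000 + p_d*0.000000] = 9.964780
  V(1,+1) = exp(-r*dt) * [p_u*271.128277 + p_m*78.198165 + p_d*3.780000] = 77.958107
  V(0,+0) = exp(-r*dt) * [p_u*77.958107 + p_m*9.964780 + p_d*0.362283] = 14.066963


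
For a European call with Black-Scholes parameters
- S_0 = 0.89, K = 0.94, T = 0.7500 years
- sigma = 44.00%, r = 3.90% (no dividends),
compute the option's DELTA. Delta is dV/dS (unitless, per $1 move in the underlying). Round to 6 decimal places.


Answer: Delta = 0.549281

Derivation:
d1 = 0.1238457987; d2 = -0.2572053789
phi(d1) = 0.3958945369; exp(-qT) = 1.0000000000; exp(-rT) = 0.9711736407
N(d1) = 0.5492813156
Delta = exp(-qT) * N(d1) = 1.0000000000 * 0.5492813156 = 0.549281


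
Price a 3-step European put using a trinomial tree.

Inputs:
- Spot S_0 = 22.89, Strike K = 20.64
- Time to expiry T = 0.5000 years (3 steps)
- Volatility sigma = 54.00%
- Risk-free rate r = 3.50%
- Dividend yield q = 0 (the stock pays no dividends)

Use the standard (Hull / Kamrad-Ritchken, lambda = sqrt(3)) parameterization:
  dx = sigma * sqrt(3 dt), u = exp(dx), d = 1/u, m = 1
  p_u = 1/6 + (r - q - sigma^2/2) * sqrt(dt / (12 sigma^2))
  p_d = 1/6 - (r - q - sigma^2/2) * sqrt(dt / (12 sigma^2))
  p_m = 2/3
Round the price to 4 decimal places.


dt = T/N = 0.166667; dx = sigma*sqrt(3*dt) = 0.381838
u = exp(dx) = 1.464974; d = 1/u = 0.682606
p_u = 0.142485, p_m = 0.666667, p_d = 0.190848
Discount per step: exp(-r*dt) = 0.994184
Stock lattice S(k, j) with j the centered position index:
  k=0: S(0,+0) = 22.8900
  k=1: S(1,-1) = 15.6248; S(1,+0) = 22.8900; S(1,+1) = 33.5333
  k=2: S(2,-2) = 10.6656; S(2,-1) = 15.6248; S(2,+0) = 22.8900; S(2,+1) = 33.5333; S(2,+2) = 49.1254
  k=3: S(3,-3) = 7.2804; S(3,-2) = 10.6656; S(3,-1) = 15.6248; S(3,+0) = 22.8900; S(3,+1) = 33.5333; S(3,+2) = 49.1254; S(3,+3) = 71.9674
Terminal payoffs V(N, j) = max(K - S_T, 0):
  V(3,-3) = 13.359590; V(3,-2) = 9.974387; V(3,-1) = 5.015152; V(3,+0) = 0.000000; V(3,+1) = 0.000000; V(3,+2) = 0.000000; V(3,+3) = 0.000000
Backward induction: V(k, j) = exp(-r*dt) * [p_u * V(k+1, j+1) + p_m * V(k+1, j) + p_d * V(k+1, j-1)]
  V(2,-2) = exp(-r*dt) * [p_u*5.015152 + p_m*9.974387 + p_d*13.359590] = 9.856166
  V(2,-1) = exp(-r*dt) * [p_u*0.000000 + p_m*5.015152 + p_d*9.974387] = 5.216508
  V(2,+0) = exp(-r*dt) * [p_u*0.000000 + p_m*0.000000 + p_d*5.015152] = 0.951565
  V(2,+1) = exp(-r*dt) * [p_u*0.000000 + p_m*0.000000 + p_d*0.000000] = 0.000000
  V(2,+2) = exp(-r*dt) * [p_u*0.000000 + p_m*0.000000 + p_d*0.000000] = 0.000000
  V(1,-1) = exp(-r*dt) * [p_u*0.951565 + p_m*5.216508 + p_d*9.856166] = 5.462328
  V(1,+0) = exp(-r*dt) * [p_u*0.000000 + p_m*0.951565 + p_d*5.216508] = 1.620456
  V(1,+1) = exp(-r*dt) * [p_u*0.000000 + p_m*0.000000 + p_d*0.951565] = 0.180548
  V(0,+0) = exp(-r*dt) * [p_u*0.180548 + p_m*1.620456 + p_d*5.462328] = 2.136007

Answer: Price = V(0,0) = 2.1360


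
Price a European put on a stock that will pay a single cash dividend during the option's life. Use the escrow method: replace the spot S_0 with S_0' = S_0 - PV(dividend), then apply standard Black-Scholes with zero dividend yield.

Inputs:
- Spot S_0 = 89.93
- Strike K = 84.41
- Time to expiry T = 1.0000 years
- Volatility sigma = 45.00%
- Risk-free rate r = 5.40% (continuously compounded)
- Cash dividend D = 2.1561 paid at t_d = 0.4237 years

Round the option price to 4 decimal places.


PV(D) = D * exp(-r * t_d) = 2.1561 * 0.97737996 = 2.10732893
S_0' = S_0 - PV(D) = 89.9300 - 2.10732893 = 87.82267107
d1 = (ln(S_0'/K) + (r + sigma^2/2)*T) / (sigma*sqrt(T)) = 0.43307512
d2 = d1 - sigma*sqrt(T) = -0.01692488
exp(-rT) = 0.94743211
N(-d1) = 0.33248010; N(-d2) = 0.50675173
P = K * exp(-rT) * N(-d2) - S_0' * N(-d1) = 84.4100 * 0.94743211 * 0.50675173 - 87.82267107 * 0.33248010 = 11.3270

Answer: Price = 11.3270


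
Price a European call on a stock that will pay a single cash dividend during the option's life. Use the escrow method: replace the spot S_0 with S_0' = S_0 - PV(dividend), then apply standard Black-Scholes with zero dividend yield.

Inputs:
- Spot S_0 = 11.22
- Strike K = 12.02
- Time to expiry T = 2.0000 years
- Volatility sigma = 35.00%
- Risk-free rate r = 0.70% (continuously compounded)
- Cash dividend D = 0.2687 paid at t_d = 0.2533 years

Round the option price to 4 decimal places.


PV(D) = D * exp(-r * t_d) = 0.2687 * 0.99822847 = 0.26822399
S_0' = S_0 - PV(D) = 11.2200 - 0.26822399 = 10.95177601
d1 = (ln(S_0'/K) + (r + sigma^2/2)*T) / (sigma*sqrt(T)) = 0.08774126
d2 = d1 - sigma*sqrt(T) = -0.40723349
exp(-rT) = 0.98609754
N(d1) = 0.53495884; N(d2) = 0.34191825
C = S_0' * N(d1) - K * exp(-rT) * N(d2) = 10.95177601 * 0.53495884 - 12.0200 * 0.98609754 * 0.34191825 = 1.8060

Answer: Price = 1.8060


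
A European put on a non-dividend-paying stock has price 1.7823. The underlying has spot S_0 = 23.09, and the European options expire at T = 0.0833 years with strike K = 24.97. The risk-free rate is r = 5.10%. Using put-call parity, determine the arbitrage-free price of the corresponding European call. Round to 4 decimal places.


Put-call parity: C - P = S_0 * exp(-qT) - K * exp(-rT).
S_0 * exp(-qT) = 23.0900 * 1.00000000 = 23.09000000
K * exp(-rT) = 24.9700 * 0.99576071 = 24.86414496
C = P + S*exp(-qT) - K*exp(-rT)
C = 1.7823 + 23.09000000 - 24.86414496 = 0.0082

Answer: Call price = 0.0082


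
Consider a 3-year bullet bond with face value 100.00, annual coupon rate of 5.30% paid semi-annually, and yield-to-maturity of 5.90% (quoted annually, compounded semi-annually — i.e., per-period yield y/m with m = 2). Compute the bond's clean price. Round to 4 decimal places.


Answer: Price = 98.3721

Derivation:
Coupon per period c = face * coupon_rate / m = 2.650000
Periods per year m = 2; per-period yield y/m = 0.029500
Number of cashflows N = 6
Cashflows (t years, CF_t, discount factor 1/(1+y/m)^(m*t), PV):
  t = 0.5000: CF_t = 2.650000, DF = 0.971345, PV = 2.574065
  t = 1.0000: CF_t = 2.650000, DF = 0.943512, PV = 2.500306
  t = 1.5000: CF_t = 2.650000, DF = 0.916476, PV = 2.428661
  t = 2.0000: CF_t = 2.650000, DF = 0.890214, PV = 2.359068
  t = 2.5000: CF_t = 2.650000, DF = 0.864706, PV = 2.291470
  t = 3.0000: CF_t = 102.650000, DF = 0.839928, PV = 86.218576
Price P = sum_t PV_t = 98.372146


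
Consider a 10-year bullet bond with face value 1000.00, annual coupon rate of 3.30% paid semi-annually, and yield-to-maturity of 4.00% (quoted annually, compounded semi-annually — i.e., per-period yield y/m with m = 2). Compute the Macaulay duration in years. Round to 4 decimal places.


Answer: Macaulay duration = 8.5467 years

Derivation:
Coupon per period c = face * coupon_rate / m = 16.500000
Periods per year m = 2; per-period yield y/m = 0.020000
Number of cashflows N = 20
Cashflows (t years, CF_t, discount factor 1/(1+y/m)^(m*t), PV):
  t = 0.5000: CF_t = 16.500000, DF = 0.980392, PV = 16.176471
  t = 1.0000: CF_t = 16.500000, DF = 0.961169, PV = 15.859285
  t = 1.5000: CF_t = 16.500000, DF = 0.942322, PV = 15.548319
  t = 2.0000: CF_t = 16.500000, DF = 0.923845, PV = 15.243450
  t = 2.5000: CF_t = 16.500000, DF = 0.905731, PV = 14.944558
  t = 3.0000: CF_t = 16.500000, DF = 0.887971, PV = 14.651528
  t = 3.5000: CF_t = 16.500000, DF = 0.870560, PV = 14.364243
  t = 4.0000: CF_t = 16.500000, DF = 0.853490, PV = 14.082591
  t = 4.5000: CF_t = 16.500000, DF = 0.836755, PV = 13.806462
  t = 5.0000: CF_t = 16.500000, DF = 0.820348, PV = 13.535747
  t = 5.5000: CF_t = 16.500000, DF = 0.804263, PV = 13.270340
  t = 6.0000: CF_t = 16.500000, DF = 0.788493, PV = 13.010137
  t = 6.5000: CF_t = 16.500000, DF = 0.773033, PV = 12.755037
  t = 7.0000: CF_t = 16.500000, DF = 0.757875, PV = 12.504938
  t = 7.5000: CF_t = 16.500000, DF = 0.743015, PV = 12.259743
  t = 8.0000: CF_t = 16.500000, DF = 0.728446, PV = 12.019356
  t = 8.5000: CF_t = 16.500000, DF = 0.714163, PV = 11.783682
  t = 9.0000: CF_t = 16.500000, DF = 0.700159, PV = 11.552630
  t = 9.5000: CF_t = 16.500000, DF = 0.686431, PV = 11.326108
  t = 10.0000: CF_t = 1016.500000, DF = 0.672971, PV = 684.075360
Price P = sum_t PV_t = 942.769983
Macaulay numerator sum_t t * PV_t:
  t * PV_t at t = 0.5000: 8.088235
  t * PV_t at t = 1.0000: 15.859285
  t * PV_t at t = 1.5000: 23.322478
  t * PV_t at t = 2.0000: 30.486899
  t * PV_t at t = 2.5000: 37.361396
  t * PV_t at t = 3.0000: 43.954583
  t * PV_t at t = 3.5000: 50.274850
  t * PV_t at t = 4.0000: 56.330364
  t * PV_t at t = 4.5000: 62.129078
  t * PV_t at t = 5.0000: 67.678735
  t * PV_t at t = 5.5000: 72.986871
  t * PV_t at t = 6.0000: 78.060824
  t * PV_t at t = 6.5000: 82.907738
  t * PV_t at t = 7.0000: 87.534565
  t * PV_t at t = 7.5000: 91.948073
  t * PV_t at t = 8.0000: 96.154847
  t * PV_t at t = 8.5000: 100.161299
  t * PV_t at t = 9.0000: 103.973667
  t * PV_t at t = 9.5000: 107.598022
  t * PV_t at t = 10.0000: 6840.753601
Macaulay duration D = (sum_t t * PV_t) / P = 8057.565413 / 942.769983 = 8.546693


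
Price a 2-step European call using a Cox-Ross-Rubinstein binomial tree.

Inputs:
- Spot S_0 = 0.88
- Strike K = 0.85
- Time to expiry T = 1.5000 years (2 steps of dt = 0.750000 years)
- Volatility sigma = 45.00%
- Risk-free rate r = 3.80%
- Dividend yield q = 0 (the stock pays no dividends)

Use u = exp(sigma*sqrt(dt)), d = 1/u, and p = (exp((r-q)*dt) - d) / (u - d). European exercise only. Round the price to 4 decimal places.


dt = T/N = 0.750000
u = exp(sigma*sqrt(dt)) = 1.476555; d = 1/u = 0.677252
p = (exp((r-q)*dt) - d) / (u - d) = 0.439956
Discount per step: exp(-r*dt) = 0.971902
Stock lattice S(k, i) with i counting down-moves:
  k=0: S(0,0) = 0.8800
  k=1: S(1,0) = 1.2994; S(1,1) = 0.5960
  k=2: S(2,0) = 1.9186; S(2,1) = 0.8800; S(2,2) = 0.4036
Terminal payoffs V(N, i) = max(S_T - K, 0):
  V(2,0) = 1.068588; V(2,1) = 0.030000; V(2,2) = 0.000000
Backward induction: V(k, i) = exp(-r*dt) * [p * V(k+1, i) + (1-p) * V(k+1, i+1)].
  V(1,0) = exp(-r*dt) * [p*1.068588 + (1-p)*0.030000] = 0.473251
  V(1,1) = exp(-r*dt) * [p*0.030000 + (1-p)*0.000000] = 0.012828
  V(0,0) = exp(-r*dt) * [p*0.473251 + (1-p)*0.012828] = 0.209342

Answer: Price = V(0,0) = 0.2093


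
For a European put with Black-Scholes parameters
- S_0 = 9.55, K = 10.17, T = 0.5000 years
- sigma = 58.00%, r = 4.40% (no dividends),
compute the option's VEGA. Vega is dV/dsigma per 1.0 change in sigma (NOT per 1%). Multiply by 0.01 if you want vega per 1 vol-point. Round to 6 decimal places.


Answer: Vega = 2.679102

Derivation:
d1 = 0.1053319536; d2 = -0.3047899795
phi(d1) = 0.3967353111; exp(-qT) = 1.0000000000; exp(-rT) = 0.9782402351
Vega = S * exp(-qT) * phi(d1) * sqrt(T) = 9.5500 * 1.0000000000 * 0.3967353111 * 0.7071067812 = 2.679102


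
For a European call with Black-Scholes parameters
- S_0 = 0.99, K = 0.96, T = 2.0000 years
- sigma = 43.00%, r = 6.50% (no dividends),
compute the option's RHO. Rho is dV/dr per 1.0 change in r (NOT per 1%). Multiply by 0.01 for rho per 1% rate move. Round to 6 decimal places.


d1 = 0.5684343579; d2 = -0.0396774739
phi(d1) = 0.3394266722; exp(-qT) = 1.0000000000; exp(-rT) = 0.8780954309
N(d2) = 0.4841751304
Rho = K*T*exp(-rT)*N(d2) = 0.9600 * 2.0000 * 0.8780954309 * 0.4841751304 = 0.816292

Answer: Rho = 0.816292


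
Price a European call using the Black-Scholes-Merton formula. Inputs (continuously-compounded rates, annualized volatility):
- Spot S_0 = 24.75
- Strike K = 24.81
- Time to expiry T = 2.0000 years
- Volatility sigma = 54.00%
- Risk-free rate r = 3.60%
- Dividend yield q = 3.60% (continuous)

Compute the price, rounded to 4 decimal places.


Answer: Price = 6.8302

Derivation:
d1 = (ln(S/K) + (r - q + 0.5*sigma^2) * T) / (sigma * sqrt(T)) = 0.37866706
d2 = d1 - sigma * sqrt(T) = -0.38500826
exp(-rT) = 0.93053090; exp(-qT) = 0.93053090
C = S_0 * exp(-qT) * N(d1) - K * exp(-rT) * N(d2)
N(d1) = 0.64753244; N(d2) = 0.35011565
C = 24.7500 * 0.93053090 * 0.64753244 - 24.8100 * 0.93053090 * 0.35011565 = 6.8302


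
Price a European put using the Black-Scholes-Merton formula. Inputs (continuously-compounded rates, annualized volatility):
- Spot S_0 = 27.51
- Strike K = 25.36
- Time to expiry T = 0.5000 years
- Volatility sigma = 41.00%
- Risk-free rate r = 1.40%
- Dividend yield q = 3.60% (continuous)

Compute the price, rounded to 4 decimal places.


d1 = (ln(S/K) + (r - q + 0.5*sigma^2) * T) / (sigma * sqrt(T)) = 0.38770646
d2 = d1 - sigma * sqrt(T) = 0.09779268
exp(-rT) = 0.99302444; exp(-qT) = 0.98216103
P = K * exp(-rT) * N(-d2) - S_0 * exp(-qT) * N(-d1)
N(-d1) = 0.34911664; N(-d2) = 0.46104846
P = 25.3600 * 0.99302444 * 0.46104846 - 27.5100 * 0.98216103 * 0.34911664 = 2.1778

Answer: Price = 2.1778


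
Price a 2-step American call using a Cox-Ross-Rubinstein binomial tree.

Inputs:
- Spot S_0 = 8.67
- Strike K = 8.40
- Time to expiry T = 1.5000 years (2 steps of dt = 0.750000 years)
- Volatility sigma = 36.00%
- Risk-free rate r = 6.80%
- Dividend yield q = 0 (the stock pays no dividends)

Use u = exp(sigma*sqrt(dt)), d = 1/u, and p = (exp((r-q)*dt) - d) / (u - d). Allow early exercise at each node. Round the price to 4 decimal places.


dt = T/N = 0.750000
u = exp(sigma*sqrt(dt)) = 1.365839; d = 1/u = 0.732151
p = (exp((r-q)*dt) - d) / (u - d) = 0.505252
Discount per step: exp(-r*dt) = 0.950279
Stock lattice S(k, i) with i counting down-moves:
  k=0: S(0,0) = 8.6700
  k=1: S(1,0) = 11.8418; S(1,1) = 6.3477
  k=2: S(2,0) = 16.1740; S(2,1) = 8.6700; S(2,2) = 4.6475
Terminal payoffs V(N, i) = max(S_T - K, 0):
  V(2,0) = 7.774033; V(2,1) = 0.270000; V(2,2) = 0.000000
Backward induction: V(k, i) = exp(-r*dt) * [p * V(k+1, i) + (1-p) * V(k+1, i+1)]; then take max(V_cont, immediate exercise) for American.
  V(1,0) = exp(-r*dt) * [p*7.774033 + (1-p)*0.270000] = 3.859486; exercise = 3.441827; V(1,0) = max -> 3.859486
  V(1,1) = exp(-r*dt) * [p*0.270000 + (1-p)*0.000000] = 0.129635; exercise = 0.000000; V(1,1) = max -> 0.129635
  V(0,0) = exp(-r*dt) * [p*3.859486 + (1-p)*0.129635] = 1.914003; exercise = 0.270000; V(0,0) = max -> 1.914003

Answer: Price = V(0,0) = 1.9140


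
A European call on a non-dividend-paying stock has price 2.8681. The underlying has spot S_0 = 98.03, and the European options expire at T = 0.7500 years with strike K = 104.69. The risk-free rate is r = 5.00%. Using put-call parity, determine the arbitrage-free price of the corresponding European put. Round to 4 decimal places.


Answer: Put price = 5.6749

Derivation:
Put-call parity: C - P = S_0 * exp(-qT) - K * exp(-rT).
S_0 * exp(-qT) = 98.0300 * 1.00000000 = 98.03000000
K * exp(-rT) = 104.6900 * 0.96319442 = 100.83682359
P = C - S*exp(-qT) + K*exp(-rT)
P = 2.8681 - 98.03000000 + 100.83682359 = 5.6749


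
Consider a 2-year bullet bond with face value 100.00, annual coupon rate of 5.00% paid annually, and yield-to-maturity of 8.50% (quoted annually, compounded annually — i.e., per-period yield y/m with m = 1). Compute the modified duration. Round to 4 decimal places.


Coupon per period c = face * coupon_rate / m = 5.000000
Periods per year m = 1; per-period yield y/m = 0.085000
Number of cashflows N = 2
Cashflows (t years, CF_t, discount factor 1/(1+y/m)^(m*t), PV):
  t = 1.0000: CF_t = 5.000000, DF = 0.921659, PV = 4.608295
  t = 2.0000: CF_t = 105.000000, DF = 0.849455, PV = 89.192805
Price P = sum_t PV_t = 93.801100
First compute Macaulay numerator sum_t t * PV_t:
  t * PV_t at t = 1.0000: 4.608295
  t * PV_t at t = 2.0000: 178.385610
Macaulay duration D = 182.993905 / 93.801100 = 1.950872
Modified duration = D / (1 + y/m) = 1.950872 / (1 + 0.085000) = 1.798038

Answer: Modified duration = 1.7980


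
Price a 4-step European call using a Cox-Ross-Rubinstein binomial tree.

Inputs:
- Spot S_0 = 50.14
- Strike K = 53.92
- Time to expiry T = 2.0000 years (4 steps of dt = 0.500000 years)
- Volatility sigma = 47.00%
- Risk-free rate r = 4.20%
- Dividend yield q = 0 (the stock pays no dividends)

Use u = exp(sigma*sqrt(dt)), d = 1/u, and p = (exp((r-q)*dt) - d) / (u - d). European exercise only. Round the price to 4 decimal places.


Answer: Price = V(0,0) = 13.0541

Derivation:
dt = T/N = 0.500000
u = exp(sigma*sqrt(dt)) = 1.394227; d = 1/u = 0.717243
p = (exp((r-q)*dt) - d) / (u - d) = 0.449019
Discount per step: exp(-r*dt) = 0.979219
Stock lattice S(k, i) with i counting down-moves:
  k=0: S(0,0) = 50.1400
  k=1: S(1,0) = 69.9065; S(1,1) = 35.9626
  k=2: S(2,0) = 97.4656; S(2,1) = 50.1400; S(2,2) = 25.7939
  k=3: S(3,0) = 135.8892; S(3,1) = 69.9065; S(3,2) = 35.9626; S(3,3) = 18.5005
  k=4: S(4,0) = 189.4604; S(4,1) = 97.4656; S(4,2) = 50.1400; S(4,3) = 25.7939; S(4,4) = 13.2694
Terminal payoffs V(N, i) = max(S_T - K, 0):
  V(4,0) = 135.540364; V(4,1) = 43.545597; V(4,2) = 0.000000; V(4,3) = 0.000000; V(4,4) = 0.000000
Backward induction: V(k, i) = exp(-r*dt) * [p * V(k+1, i) + (1-p) * V(k+1, i+1)].
  V(3,0) = exp(-r*dt) * [p*135.540364 + (1-p)*43.545597] = 83.089687
  V(3,1) = exp(-r*dt) * [p*43.545597 + (1-p)*0.000000] = 19.146485
  V(3,2) = exp(-r*dt) * [p*0.000000 + (1-p)*0.000000] = 0.000000
  V(3,3) = exp(-r*dt) * [p*0.000000 + (1-p)*0.000000] = 0.000000
  V(2,0) = exp(-r*dt) * [p*83.089687 + (1-p)*19.146485] = 46.863672
  V(2,1) = exp(-r*dt) * [p*19.146485 + (1-p)*0.000000] = 8.418483
  V(2,2) = exp(-r*dt) * [p*0.000000 + (1-p)*0.000000] = 0.000000
  V(1,0) = exp(-r*dt) * [p*46.863672 + (1-p)*8.418483] = 25.147434
  V(1,1) = exp(-r*dt) * [p*8.418483 + (1-p)*0.000000] = 3.701508
  V(0,0) = exp(-r*dt) * [p*25.147434 + (1-p)*3.701508] = 13.054107
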